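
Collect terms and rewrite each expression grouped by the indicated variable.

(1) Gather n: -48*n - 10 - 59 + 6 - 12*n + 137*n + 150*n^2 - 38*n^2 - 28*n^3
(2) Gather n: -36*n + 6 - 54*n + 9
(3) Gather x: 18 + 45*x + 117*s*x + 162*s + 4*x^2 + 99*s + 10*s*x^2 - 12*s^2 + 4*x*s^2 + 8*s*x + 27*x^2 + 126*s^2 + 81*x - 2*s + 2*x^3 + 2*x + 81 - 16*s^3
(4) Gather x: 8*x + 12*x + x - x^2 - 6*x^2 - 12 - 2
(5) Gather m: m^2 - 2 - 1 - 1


(1) = -28*n^3 + 112*n^2 + 77*n - 63
(2) = 15 - 90*n
(3) = -16*s^3 + 114*s^2 + 259*s + 2*x^3 + x^2*(10*s + 31) + x*(4*s^2 + 125*s + 128) + 99
(4) = -7*x^2 + 21*x - 14
(5) = m^2 - 4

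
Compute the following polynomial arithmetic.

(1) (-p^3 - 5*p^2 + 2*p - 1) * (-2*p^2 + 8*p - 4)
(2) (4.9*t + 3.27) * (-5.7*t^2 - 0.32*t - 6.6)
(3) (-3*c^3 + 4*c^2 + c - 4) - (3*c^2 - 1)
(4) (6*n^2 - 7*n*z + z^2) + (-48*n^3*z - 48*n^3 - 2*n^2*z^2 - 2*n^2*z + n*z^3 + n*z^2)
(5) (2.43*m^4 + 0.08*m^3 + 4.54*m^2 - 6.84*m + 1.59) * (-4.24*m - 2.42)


(1) = 2*p^5 + 2*p^4 - 40*p^3 + 38*p^2 - 16*p + 4
(2) = -27.93*t^3 - 20.207*t^2 - 33.3864*t - 21.582
(3) = -3*c^3 + c^2 + c - 3
(4) = -48*n^3*z - 48*n^3 - 2*n^2*z^2 - 2*n^2*z + 6*n^2 + n*z^3 + n*z^2 - 7*n*z + z^2
(5) = -10.3032*m^5 - 6.2198*m^4 - 19.4432*m^3 + 18.0148*m^2 + 9.8112*m - 3.8478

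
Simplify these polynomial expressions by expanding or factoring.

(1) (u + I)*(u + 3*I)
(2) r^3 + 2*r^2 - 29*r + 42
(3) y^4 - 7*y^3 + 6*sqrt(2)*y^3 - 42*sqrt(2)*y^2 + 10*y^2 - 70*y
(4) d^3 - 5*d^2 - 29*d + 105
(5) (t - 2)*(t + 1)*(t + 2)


(1) = u^2 + 4*I*u - 3
(2) = (r - 3)*(r - 2)*(r + 7)
(3) = y*(y - 7)*(y + sqrt(2))*(y + 5*sqrt(2))
(4) = (d - 7)*(d - 3)*(d + 5)
(5) = t^3 + t^2 - 4*t - 4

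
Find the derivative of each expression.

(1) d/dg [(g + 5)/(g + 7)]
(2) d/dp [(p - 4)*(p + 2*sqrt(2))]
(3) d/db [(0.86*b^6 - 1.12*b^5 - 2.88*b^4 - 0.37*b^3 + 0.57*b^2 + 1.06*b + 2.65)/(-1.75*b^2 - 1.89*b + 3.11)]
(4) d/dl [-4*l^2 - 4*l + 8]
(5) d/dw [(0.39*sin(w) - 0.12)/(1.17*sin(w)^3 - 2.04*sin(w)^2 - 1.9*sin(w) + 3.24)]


(1) = 2/(g + 7)^2
(2) = 2*p - 4 + 2*sqrt(2)
(3) = (-6.02*b^7 - 2.247*b^6 + 34.5948*b^5 - 0.4389*b^4 - 34.4286*b^3 - 2.6744*b^2 + 12.8204*b + 8.3051)/(3.0625*b^4 + 6.615*b^3 - 7.3129*b^2 - 11.7558*b + 9.6721)
(4) = -8*l - 4
(5) = (-0.9126*sin(w)^3 + 1.2168*sin(w)^2 - 0.4896*sin(w) + 1.0356)*cos(w)/(1.3689*sin(w)^6 - 4.7736*sin(w)^5 - 0.2844*sin(w)^4 + 15.3336*sin(w)^3 - 9.6092*sin(w)^2 - 12.312*sin(w) + 10.4976)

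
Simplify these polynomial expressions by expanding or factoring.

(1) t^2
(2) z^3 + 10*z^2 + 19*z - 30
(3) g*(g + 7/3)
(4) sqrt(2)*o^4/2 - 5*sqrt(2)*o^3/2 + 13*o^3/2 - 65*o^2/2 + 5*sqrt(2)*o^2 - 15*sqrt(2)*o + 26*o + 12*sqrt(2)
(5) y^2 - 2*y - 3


(1) = t^2
(2) = (z - 1)*(z + 5)*(z + 6)
(3) = g^2 + 7*g/3
(4) = (o - 4)*(o - 1)*(o + 6*sqrt(2))*(sqrt(2)*o/2 + 1/2)
(5) = (y - 3)*(y + 1)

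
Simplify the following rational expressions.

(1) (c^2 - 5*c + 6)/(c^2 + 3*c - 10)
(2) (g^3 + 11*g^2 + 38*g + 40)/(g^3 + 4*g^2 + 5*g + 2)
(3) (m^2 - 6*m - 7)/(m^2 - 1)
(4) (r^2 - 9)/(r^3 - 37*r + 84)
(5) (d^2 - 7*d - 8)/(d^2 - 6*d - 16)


(1) = (c - 3)/(c + 5)
(2) = (g^2 + 9*g + 20)/(g^2 + 2*g + 1)
(3) = (m - 7)/(m - 1)
(4) = (r + 3)/(r^2 + 3*r - 28)
(5) = (d + 1)/(d + 2)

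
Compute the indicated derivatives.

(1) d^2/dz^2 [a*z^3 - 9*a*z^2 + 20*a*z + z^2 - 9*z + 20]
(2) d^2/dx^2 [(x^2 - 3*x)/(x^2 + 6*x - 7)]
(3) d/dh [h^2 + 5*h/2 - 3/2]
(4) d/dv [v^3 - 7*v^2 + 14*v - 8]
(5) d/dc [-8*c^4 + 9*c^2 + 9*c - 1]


(1) = 6*a*z - 18*a + 2
(2) = 2*(-9*x^3 + 21*x^2 - 63*x - 77)/(x^6 + 18*x^5 + 87*x^4 - 36*x^3 - 609*x^2 + 882*x - 343)
(3) = 2*h + 5/2
(4) = 3*v^2 - 14*v + 14
(5) = -32*c^3 + 18*c + 9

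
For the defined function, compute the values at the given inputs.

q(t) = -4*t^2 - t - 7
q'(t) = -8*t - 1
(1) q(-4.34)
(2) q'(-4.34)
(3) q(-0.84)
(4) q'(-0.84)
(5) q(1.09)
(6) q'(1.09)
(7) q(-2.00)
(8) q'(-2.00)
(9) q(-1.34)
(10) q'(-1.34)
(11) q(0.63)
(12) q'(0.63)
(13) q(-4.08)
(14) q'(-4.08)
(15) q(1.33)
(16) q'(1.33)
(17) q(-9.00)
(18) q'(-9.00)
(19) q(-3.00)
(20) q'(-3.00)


(1) = -78.00
(2) = 33.72
(3) = -8.98
(4) = 5.72
(5) = -12.84
(6) = -9.72
(7) = -21.00
(8) = 15.00
(9) = -12.84
(10) = 9.72
(11) = -9.22
(12) = -6.04
(13) = -69.51
(14) = 31.64
(15) = -15.41
(16) = -11.64
(17) = -322.00
(18) = 71.00
(19) = -40.00
(20) = 23.00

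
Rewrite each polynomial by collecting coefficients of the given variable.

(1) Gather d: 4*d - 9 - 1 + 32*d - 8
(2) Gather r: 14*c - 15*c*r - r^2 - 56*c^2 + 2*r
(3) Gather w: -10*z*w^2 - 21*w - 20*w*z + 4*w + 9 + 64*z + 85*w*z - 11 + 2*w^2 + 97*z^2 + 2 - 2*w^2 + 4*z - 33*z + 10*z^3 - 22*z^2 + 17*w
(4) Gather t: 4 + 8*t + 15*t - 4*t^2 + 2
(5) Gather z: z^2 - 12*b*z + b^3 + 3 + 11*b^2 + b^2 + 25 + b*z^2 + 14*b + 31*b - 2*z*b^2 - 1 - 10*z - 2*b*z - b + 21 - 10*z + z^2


(1) = 36*d - 18
(2) = -56*c^2 + 14*c - r^2 + r*(2 - 15*c)
(3) = -10*w^2*z + 65*w*z + 10*z^3 + 75*z^2 + 35*z
(4) = -4*t^2 + 23*t + 6
(5) = b^3 + 12*b^2 + 44*b + z^2*(b + 2) + z*(-2*b^2 - 14*b - 20) + 48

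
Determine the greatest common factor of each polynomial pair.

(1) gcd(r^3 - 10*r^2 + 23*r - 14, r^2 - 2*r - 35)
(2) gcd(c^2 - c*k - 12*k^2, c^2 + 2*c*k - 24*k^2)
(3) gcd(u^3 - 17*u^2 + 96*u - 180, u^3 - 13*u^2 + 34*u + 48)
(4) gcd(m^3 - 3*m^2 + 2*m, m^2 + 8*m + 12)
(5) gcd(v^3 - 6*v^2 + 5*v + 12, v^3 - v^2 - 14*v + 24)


(1) = r - 7
(2) = c - 4*k
(3) = u - 6
(4) = 1
(5) = gcd((v - 4)*(v - 3)*(v + 1), (v - 3)*(v - 2)*(v + 4)) = v - 3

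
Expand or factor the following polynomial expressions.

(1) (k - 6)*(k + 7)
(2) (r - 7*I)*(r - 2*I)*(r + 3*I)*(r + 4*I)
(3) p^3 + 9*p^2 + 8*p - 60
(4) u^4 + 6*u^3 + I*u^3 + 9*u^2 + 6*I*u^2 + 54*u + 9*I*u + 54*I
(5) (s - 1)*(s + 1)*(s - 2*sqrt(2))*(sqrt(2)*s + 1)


(1) = k^2 + k - 42
(2) = r^4 - 2*I*r^3 + 37*r^2 + 10*I*r + 168
(3) = (p - 2)*(p + 5)*(p + 6)
(4) = (u + 6)*(u - 3*I)*(u + I)*(u + 3*I)
(5) = sqrt(2)*s^4 - 3*s^3 - 3*sqrt(2)*s^2 + 3*s + 2*sqrt(2)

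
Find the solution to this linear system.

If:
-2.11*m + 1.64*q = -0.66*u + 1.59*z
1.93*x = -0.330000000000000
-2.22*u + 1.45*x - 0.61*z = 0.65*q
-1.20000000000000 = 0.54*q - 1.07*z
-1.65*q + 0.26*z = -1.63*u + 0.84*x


Then:
m = -1.01
q = -0.11
u = -0.37
x = -0.17
z = 1.06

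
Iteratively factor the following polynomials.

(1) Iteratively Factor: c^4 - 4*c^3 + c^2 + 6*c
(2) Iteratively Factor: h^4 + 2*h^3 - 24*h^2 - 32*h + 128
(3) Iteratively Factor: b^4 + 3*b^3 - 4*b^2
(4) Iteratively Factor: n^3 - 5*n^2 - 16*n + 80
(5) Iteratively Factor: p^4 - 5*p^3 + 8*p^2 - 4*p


(1) = (c - 2)*(c^3 - 2*c^2 - 3*c) = c*(c - 2)*(c^2 - 2*c - 3) = c*(c - 3)*(c - 2)*(c + 1)
(2) = (h + 4)*(h^3 - 2*h^2 - 16*h + 32) = (h - 2)*(h + 4)*(h^2 - 16) = (h - 2)*(h + 4)^2*(h - 4)
(3) = (b - 1)*(b^3 + 4*b^2) = (b - 1)*(b + 4)*(b^2) = b*(b - 1)*(b + 4)*(b)
(4) = (n + 4)*(n^2 - 9*n + 20) = (n - 5)*(n + 4)*(n - 4)
(5) = (p - 1)*(p^3 - 4*p^2 + 4*p) = (p - 2)*(p - 1)*(p^2 - 2*p) = p*(p - 2)*(p - 1)*(p - 2)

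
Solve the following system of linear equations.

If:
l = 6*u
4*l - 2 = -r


Then:
l = 6*u
r = 2 - 24*u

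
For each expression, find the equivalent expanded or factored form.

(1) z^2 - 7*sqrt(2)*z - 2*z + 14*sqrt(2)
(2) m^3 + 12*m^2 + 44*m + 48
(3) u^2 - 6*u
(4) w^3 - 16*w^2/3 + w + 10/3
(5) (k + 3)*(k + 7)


(1) = (z - 2)*(z - 7*sqrt(2))
(2) = (m + 2)*(m + 4)*(m + 6)
(3) = u*(u - 6)
(4) = (w - 5)*(w - 1)*(w + 2/3)
(5) = k^2 + 10*k + 21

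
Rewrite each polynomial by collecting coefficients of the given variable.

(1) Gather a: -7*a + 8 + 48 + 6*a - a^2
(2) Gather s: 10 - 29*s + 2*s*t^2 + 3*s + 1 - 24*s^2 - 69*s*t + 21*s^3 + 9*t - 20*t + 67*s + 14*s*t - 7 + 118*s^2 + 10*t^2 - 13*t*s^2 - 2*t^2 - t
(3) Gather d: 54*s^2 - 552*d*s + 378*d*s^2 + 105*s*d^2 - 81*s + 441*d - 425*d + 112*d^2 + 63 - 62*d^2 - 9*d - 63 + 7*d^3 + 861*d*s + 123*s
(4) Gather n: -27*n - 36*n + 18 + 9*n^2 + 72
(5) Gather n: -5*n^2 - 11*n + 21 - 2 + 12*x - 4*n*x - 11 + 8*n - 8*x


(1) = -a^2 - a + 56
(2) = 21*s^3 + s^2*(94 - 13*t) + s*(2*t^2 - 55*t + 41) + 8*t^2 - 12*t + 4
(3) = 7*d^3 + d^2*(105*s + 50) + d*(378*s^2 + 309*s + 7) + 54*s^2 + 42*s
(4) = 9*n^2 - 63*n + 90
(5) = -5*n^2 + n*(-4*x - 3) + 4*x + 8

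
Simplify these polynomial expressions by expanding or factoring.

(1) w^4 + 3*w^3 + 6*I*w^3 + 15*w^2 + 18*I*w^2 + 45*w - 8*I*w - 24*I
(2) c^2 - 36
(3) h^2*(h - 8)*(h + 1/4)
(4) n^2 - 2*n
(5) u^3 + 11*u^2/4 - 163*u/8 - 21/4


(1) = (w + 3)*(w - I)^2*(w + 8*I)
(2) = (c - 6)*(c + 6)
(3) = h^4 - 31*h^3/4 - 2*h^2
(4) = n*(n - 2)
(5) = (u - 7/2)*(u + 1/4)*(u + 6)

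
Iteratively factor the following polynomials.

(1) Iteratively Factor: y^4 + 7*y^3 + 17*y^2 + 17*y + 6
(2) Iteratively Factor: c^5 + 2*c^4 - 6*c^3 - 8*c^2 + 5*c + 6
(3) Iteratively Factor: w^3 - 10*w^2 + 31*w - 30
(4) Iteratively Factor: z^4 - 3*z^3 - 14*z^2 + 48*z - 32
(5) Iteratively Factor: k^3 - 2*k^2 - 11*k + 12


(1) = (y + 1)*(y^3 + 6*y^2 + 11*y + 6) = (y + 1)^2*(y^2 + 5*y + 6) = (y + 1)^2*(y + 3)*(y + 2)
(2) = (c + 1)*(c^4 + c^3 - 7*c^2 - c + 6) = (c - 1)*(c + 1)*(c^3 + 2*c^2 - 5*c - 6) = (c - 1)*(c + 1)^2*(c^2 + c - 6) = (c - 1)*(c + 1)^2*(c + 3)*(c - 2)
(3) = (w - 3)*(w^2 - 7*w + 10) = (w - 5)*(w - 3)*(w - 2)
(4) = (z + 4)*(z^3 - 7*z^2 + 14*z - 8) = (z - 2)*(z + 4)*(z^2 - 5*z + 4) = (z - 4)*(z - 2)*(z + 4)*(z - 1)
(5) = (k - 1)*(k^2 - k - 12) = (k - 1)*(k + 3)*(k - 4)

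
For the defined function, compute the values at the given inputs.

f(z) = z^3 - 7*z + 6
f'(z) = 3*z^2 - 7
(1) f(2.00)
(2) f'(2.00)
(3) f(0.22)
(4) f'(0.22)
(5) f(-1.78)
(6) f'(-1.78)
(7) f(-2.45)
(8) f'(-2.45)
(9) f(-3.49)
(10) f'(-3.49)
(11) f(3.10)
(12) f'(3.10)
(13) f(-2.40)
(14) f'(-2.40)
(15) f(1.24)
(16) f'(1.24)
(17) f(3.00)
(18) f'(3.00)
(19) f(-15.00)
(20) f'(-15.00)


(1) = 0.00
(2) = 5.00
(3) = 4.47
(4) = -6.85
(5) = 12.82
(6) = 2.51
(7) = 8.44
(8) = 11.01
(9) = -12.08
(10) = 29.54
(11) = 14.09
(12) = 21.83
(13) = 8.98
(14) = 10.28
(15) = -0.77
(16) = -2.39
(17) = 12.00
(18) = 20.00
(19) = -3264.00
(20) = 668.00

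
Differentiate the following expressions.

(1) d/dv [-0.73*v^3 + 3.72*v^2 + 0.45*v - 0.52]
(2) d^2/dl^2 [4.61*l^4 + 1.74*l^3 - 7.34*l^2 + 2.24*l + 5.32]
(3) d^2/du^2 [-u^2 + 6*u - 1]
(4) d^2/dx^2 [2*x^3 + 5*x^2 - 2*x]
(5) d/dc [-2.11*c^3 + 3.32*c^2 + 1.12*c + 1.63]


(1) = -2.19*v^2 + 7.44*v + 0.45
(2) = 55.32*l^2 + 10.44*l - 14.68
(3) = -2
(4) = 12*x + 10
(5) = -6.33*c^2 + 6.64*c + 1.12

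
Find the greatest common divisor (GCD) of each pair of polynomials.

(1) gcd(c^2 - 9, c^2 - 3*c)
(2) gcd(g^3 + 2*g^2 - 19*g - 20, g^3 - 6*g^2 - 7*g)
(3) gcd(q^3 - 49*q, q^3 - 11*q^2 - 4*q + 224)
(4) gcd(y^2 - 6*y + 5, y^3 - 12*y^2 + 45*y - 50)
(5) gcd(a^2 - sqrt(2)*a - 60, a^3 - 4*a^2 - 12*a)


(1) = gcd((c - 3)*(c + 3), c*(c - 3)) = c - 3
(2) = gcd((g - 4)*(g + 1)*(g + 5), g*(g - 7)*(g + 1)) = g + 1
(3) = q - 7
(4) = y - 5
(5) = 1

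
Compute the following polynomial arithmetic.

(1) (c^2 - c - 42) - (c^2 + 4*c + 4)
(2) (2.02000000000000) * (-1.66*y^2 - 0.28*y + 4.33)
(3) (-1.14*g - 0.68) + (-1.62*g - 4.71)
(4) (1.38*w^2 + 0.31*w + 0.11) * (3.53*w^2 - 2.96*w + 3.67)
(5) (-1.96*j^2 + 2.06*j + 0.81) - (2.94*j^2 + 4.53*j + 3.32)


(1) = -5*c - 46
(2) = -3.3532*y^2 - 0.5656*y + 8.7466
(3) = -2.76*g - 5.39
(4) = 4.8714*w^4 - 2.9905*w^3 + 4.5353*w^2 + 0.8121*w + 0.4037
(5) = -4.9*j^2 - 2.47*j - 2.51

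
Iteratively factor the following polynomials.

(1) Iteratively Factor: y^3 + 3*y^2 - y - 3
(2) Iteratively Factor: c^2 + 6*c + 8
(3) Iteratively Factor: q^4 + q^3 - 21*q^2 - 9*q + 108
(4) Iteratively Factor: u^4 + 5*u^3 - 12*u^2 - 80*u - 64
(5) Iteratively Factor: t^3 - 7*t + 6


(1) = (y - 1)*(y^2 + 4*y + 3) = (y - 1)*(y + 3)*(y + 1)
(2) = (c + 2)*(c + 4)
(3) = (q + 3)*(q^3 - 2*q^2 - 15*q + 36) = (q + 3)*(q + 4)*(q^2 - 6*q + 9) = (q - 3)*(q + 3)*(q + 4)*(q - 3)
(4) = (u + 4)*(u^3 + u^2 - 16*u - 16) = (u + 4)^2*(u^2 - 3*u - 4) = (u + 1)*(u + 4)^2*(u - 4)
(5) = (t + 3)*(t^2 - 3*t + 2) = (t - 2)*(t + 3)*(t - 1)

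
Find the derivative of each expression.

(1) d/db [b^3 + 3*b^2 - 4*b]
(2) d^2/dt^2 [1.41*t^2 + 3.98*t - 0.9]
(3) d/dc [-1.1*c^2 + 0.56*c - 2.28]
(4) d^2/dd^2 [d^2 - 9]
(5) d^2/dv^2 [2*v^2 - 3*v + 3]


(1) = 3*b^2 + 6*b - 4
(2) = 2.82000000000000
(3) = 0.56 - 2.2*c
(4) = 2
(5) = 4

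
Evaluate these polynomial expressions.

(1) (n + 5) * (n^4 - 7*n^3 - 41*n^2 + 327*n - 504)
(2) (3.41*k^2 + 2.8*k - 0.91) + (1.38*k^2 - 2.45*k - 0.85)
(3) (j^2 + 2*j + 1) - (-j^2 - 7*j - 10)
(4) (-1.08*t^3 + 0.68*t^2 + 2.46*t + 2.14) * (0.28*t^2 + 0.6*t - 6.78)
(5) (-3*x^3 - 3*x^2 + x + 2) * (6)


(1) = n^5 - 2*n^4 - 76*n^3 + 122*n^2 + 1131*n - 2520
(2) = 4.79*k^2 + 0.35*k - 1.76
(3) = 2*j^2 + 9*j + 11
(4) = -0.3024*t^5 - 0.4576*t^4 + 8.4192*t^3 - 2.5352*t^2 - 15.3948*t - 14.5092
(5) = -18*x^3 - 18*x^2 + 6*x + 12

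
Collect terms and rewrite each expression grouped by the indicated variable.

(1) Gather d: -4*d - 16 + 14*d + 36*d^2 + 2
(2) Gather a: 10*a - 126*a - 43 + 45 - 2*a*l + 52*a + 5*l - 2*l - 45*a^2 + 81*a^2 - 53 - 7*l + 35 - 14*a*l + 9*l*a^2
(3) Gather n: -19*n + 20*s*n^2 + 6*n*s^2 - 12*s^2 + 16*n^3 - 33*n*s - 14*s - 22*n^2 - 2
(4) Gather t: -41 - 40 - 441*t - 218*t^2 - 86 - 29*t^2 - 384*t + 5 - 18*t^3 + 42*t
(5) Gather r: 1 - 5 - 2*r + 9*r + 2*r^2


(1) = 36*d^2 + 10*d - 14
(2) = a^2*(9*l + 36) + a*(-16*l - 64) - 4*l - 16
(3) = 16*n^3 + n^2*(20*s - 22) + n*(6*s^2 - 33*s - 19) - 12*s^2 - 14*s - 2
(4) = -18*t^3 - 247*t^2 - 783*t - 162
(5) = 2*r^2 + 7*r - 4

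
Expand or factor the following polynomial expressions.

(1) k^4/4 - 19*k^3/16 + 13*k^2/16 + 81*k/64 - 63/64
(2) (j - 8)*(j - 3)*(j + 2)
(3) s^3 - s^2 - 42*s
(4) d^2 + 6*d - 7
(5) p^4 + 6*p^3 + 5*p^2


(1) = (k/4 + 1/4)*(k - 7/2)*(k - 3/2)*(k - 3/4)
(2) = j^3 - 9*j^2 + 2*j + 48
(3) = s*(s - 7)*(s + 6)
(4) = (d - 1)*(d + 7)
(5) = p^2*(p + 1)*(p + 5)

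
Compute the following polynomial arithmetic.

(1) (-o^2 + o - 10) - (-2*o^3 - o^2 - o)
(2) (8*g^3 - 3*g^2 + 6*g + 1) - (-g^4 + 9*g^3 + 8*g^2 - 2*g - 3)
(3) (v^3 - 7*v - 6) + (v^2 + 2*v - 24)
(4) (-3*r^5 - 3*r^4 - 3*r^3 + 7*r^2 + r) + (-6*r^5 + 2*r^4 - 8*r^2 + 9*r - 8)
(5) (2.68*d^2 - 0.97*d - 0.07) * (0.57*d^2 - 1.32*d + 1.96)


(1) = 2*o^3 + 2*o - 10
(2) = g^4 - g^3 - 11*g^2 + 8*g + 4
(3) = v^3 + v^2 - 5*v - 30
(4) = -9*r^5 - r^4 - 3*r^3 - r^2 + 10*r - 8
(5) = 1.5276*d^4 - 4.0905*d^3 + 6.4933*d^2 - 1.8088*d - 0.1372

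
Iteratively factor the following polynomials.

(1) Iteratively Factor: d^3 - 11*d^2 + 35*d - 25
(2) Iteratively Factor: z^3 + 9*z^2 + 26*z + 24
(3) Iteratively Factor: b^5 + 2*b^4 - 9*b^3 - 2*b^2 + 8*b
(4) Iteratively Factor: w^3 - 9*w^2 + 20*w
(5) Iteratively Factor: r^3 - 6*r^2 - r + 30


(1) = (d - 1)*(d^2 - 10*d + 25) = (d - 5)*(d - 1)*(d - 5)
(2) = (z + 4)*(z^2 + 5*z + 6) = (z + 3)*(z + 4)*(z + 2)
(3) = (b - 2)*(b^4 + 4*b^3 - b^2 - 4*b) = (b - 2)*(b + 4)*(b^3 - b) = (b - 2)*(b - 1)*(b + 4)*(b^2 + b) = (b - 2)*(b - 1)*(b + 1)*(b + 4)*(b)
(4) = (w - 4)*(w^2 - 5*w) = (w - 5)*(w - 4)*(w)
(5) = (r - 3)*(r^2 - 3*r - 10) = (r - 5)*(r - 3)*(r + 2)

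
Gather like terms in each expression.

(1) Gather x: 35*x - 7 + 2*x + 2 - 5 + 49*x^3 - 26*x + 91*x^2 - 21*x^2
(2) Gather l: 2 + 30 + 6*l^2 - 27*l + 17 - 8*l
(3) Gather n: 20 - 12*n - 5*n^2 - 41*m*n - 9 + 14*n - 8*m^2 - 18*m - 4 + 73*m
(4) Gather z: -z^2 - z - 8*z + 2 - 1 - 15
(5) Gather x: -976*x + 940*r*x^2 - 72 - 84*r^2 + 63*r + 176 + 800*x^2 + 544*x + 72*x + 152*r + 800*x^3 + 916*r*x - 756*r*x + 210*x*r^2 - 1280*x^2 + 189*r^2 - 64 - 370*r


(1) = 49*x^3 + 70*x^2 + 11*x - 10
(2) = 6*l^2 - 35*l + 49
(3) = -8*m^2 + 55*m - 5*n^2 + n*(2 - 41*m) + 7
(4) = -z^2 - 9*z - 14
(5) = 105*r^2 - 155*r + 800*x^3 + x^2*(940*r - 480) + x*(210*r^2 + 160*r - 360) + 40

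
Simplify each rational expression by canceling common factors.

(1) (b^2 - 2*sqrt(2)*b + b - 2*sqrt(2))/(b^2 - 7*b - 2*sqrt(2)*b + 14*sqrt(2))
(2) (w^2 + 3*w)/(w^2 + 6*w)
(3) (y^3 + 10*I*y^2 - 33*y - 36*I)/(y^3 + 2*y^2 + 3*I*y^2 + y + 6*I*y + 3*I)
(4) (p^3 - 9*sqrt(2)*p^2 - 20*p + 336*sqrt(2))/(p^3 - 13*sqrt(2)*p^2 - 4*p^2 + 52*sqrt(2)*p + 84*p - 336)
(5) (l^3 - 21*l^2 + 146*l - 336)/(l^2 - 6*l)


(1) = (b + 1)/(b - 7)
(2) = (w + 3)/(w + 6)
(3) = (y^2 + 7*I*y - 12)/(y^2 + 2*y + 1)
(4) = (p + 4*sqrt(2))/(p - 4)
(5) = (l^2 - 15*l + 56)/l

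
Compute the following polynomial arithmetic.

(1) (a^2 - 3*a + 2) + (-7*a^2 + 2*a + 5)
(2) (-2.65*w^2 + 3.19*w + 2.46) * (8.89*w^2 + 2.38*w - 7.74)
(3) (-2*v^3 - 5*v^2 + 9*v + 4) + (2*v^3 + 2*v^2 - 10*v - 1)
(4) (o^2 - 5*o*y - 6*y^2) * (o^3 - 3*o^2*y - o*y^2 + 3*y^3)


(1) = -6*a^2 - a + 7
(2) = -23.5585*w^4 + 22.0521*w^3 + 49.9726*w^2 - 18.8358*w - 19.0404
(3) = -3*v^2 - v + 3
(4) = o^5 - 8*o^4*y + 8*o^3*y^2 + 26*o^2*y^3 - 9*o*y^4 - 18*y^5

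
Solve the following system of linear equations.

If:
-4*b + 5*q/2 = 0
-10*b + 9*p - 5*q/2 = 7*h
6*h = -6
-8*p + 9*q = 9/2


Then:
b = -155/176
h = -1
p = -189/88
q = -31/22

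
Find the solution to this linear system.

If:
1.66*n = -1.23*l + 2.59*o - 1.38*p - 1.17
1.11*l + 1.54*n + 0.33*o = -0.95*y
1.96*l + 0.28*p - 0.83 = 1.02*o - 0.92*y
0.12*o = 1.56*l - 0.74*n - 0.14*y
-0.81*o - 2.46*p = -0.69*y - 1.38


Then:
l = -0.22
n = -0.79
o = 0.30
p = 0.87
y = 1.45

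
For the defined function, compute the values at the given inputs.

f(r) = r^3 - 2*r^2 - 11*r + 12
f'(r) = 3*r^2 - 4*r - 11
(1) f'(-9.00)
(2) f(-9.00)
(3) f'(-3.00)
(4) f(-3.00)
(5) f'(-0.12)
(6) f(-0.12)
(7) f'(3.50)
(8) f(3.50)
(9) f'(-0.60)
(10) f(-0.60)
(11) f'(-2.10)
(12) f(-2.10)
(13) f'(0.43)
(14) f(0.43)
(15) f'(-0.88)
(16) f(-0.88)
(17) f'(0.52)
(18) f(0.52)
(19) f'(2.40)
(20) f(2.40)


(1) = 268.00
(2) = -780.00
(3) = 28.00
(4) = 0.00
(5) = -10.48
(6) = 13.29
(7) = 11.75
(8) = -8.12
(9) = -7.52
(10) = 17.66
(11) = 10.63
(12) = 17.02
(13) = -12.17
(14) = 6.98
(15) = -5.16
(16) = 19.45
(17) = -12.27
(18) = 5.88
(19) = -3.32
(20) = -12.10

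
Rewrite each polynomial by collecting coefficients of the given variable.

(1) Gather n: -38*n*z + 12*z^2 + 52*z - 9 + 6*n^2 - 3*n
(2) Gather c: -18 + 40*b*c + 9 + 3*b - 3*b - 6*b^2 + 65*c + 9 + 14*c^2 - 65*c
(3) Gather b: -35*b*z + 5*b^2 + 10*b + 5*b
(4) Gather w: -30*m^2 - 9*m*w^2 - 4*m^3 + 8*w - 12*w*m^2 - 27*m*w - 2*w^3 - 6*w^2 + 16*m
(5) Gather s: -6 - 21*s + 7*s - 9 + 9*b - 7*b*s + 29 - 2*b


(1) = 6*n^2 + n*(-38*z - 3) + 12*z^2 + 52*z - 9
(2) = -6*b^2 + 40*b*c + 14*c^2
(3) = 5*b^2 + b*(15 - 35*z)
(4) = -4*m^3 - 30*m^2 + 16*m - 2*w^3 + w^2*(-9*m - 6) + w*(-12*m^2 - 27*m + 8)
(5) = 7*b + s*(-7*b - 14) + 14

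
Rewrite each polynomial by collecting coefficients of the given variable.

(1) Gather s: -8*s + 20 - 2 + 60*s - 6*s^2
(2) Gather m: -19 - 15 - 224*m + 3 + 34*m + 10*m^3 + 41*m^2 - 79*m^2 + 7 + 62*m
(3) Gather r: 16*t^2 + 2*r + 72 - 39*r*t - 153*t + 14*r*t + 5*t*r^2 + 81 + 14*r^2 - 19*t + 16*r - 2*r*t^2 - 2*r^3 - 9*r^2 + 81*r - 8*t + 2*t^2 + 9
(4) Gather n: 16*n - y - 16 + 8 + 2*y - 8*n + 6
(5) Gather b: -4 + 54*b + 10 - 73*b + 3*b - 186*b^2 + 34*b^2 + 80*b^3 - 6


(1) = -6*s^2 + 52*s + 18
(2) = 10*m^3 - 38*m^2 - 128*m - 24
(3) = -2*r^3 + r^2*(5*t + 5) + r*(-2*t^2 - 25*t + 99) + 18*t^2 - 180*t + 162
(4) = 8*n + y - 2
(5) = 80*b^3 - 152*b^2 - 16*b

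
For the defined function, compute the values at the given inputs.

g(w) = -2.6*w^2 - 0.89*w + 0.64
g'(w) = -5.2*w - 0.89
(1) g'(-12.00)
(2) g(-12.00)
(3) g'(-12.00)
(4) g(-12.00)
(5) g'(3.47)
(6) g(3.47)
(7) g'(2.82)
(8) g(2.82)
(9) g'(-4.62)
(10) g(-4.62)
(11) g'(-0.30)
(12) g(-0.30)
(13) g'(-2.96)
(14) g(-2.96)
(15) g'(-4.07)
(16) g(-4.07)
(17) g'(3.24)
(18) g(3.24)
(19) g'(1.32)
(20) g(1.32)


(1) = 61.51
(2) = -363.08
(3) = 61.51
(4) = -363.08
(5) = -18.93
(6) = -33.75
(7) = -15.55
(8) = -22.55
(9) = 23.13
(10) = -50.74
(11) = 0.67
(12) = 0.67
(13) = 14.50
(14) = -19.51
(15) = 20.27
(16) = -38.81
(17) = -17.74
(18) = -29.54
(19) = -7.75
(20) = -5.07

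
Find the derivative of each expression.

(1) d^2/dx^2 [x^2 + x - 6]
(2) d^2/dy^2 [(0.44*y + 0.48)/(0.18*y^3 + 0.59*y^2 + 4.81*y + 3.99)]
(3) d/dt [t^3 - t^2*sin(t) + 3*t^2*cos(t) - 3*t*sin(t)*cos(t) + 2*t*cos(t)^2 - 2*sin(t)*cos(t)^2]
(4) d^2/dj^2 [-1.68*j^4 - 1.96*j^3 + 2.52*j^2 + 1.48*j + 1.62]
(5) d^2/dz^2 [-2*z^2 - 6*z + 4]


(1) = 2
(2) = (0.085536*y^5 + 0.466992*y^4 + 0.36004*y^3 - 0.296064*y^2 - 0.110088*y + 3.061848)/(0.005832*y^9 + 0.057348*y^8 + 0.655506*y^7 + 3.658139*y^6 + 20.059005*y^5 + 65.844906*y^4 + 187.820821*y^3 + 305.117694*y^2 + 229.727043*y + 63.521199)
(3) = -3*t^2*sin(t) - t^2*cos(t) + 3*t^2 - 2*t*sin(t) - 2*t*sin(2*t) + 6*t*cos(t) - 3*t*cos(2*t) - 3*sin(2*t)/2 - cos(t)/2 + cos(2*t) - 3*cos(3*t)/2 + 1
(4) = -20.16*j^2 - 11.76*j + 5.04
(5) = -4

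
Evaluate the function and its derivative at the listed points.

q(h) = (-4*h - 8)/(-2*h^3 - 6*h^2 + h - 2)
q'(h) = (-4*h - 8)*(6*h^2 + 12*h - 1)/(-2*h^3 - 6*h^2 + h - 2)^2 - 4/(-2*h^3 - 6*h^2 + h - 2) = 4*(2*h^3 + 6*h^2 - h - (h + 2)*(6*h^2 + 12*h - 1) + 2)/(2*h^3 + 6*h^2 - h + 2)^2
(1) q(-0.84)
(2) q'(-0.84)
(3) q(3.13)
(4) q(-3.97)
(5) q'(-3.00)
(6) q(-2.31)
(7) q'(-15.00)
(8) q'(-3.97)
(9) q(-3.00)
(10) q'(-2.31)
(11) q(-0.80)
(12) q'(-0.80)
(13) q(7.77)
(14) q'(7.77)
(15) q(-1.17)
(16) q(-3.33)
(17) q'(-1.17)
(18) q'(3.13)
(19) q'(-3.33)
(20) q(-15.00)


(1) = 0.79
(2) = 1.60
(3) = 0.17
(4) = 0.32
(5) = 3.52
(6) = -0.11
(7) = 0.00
(8) = 0.44
(9) = -0.80
(10) = 0.37
(11) = 0.85
(12) = 1.74
(13) = 0.03
(14) = -0.01
(15) = 0.41
(16) = 2.68
(17) = 0.83
(18) = -0.10
(19) = 32.39
(20) = 0.01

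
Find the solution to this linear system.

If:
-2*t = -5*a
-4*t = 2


Then:
a = -1/5
t = -1/2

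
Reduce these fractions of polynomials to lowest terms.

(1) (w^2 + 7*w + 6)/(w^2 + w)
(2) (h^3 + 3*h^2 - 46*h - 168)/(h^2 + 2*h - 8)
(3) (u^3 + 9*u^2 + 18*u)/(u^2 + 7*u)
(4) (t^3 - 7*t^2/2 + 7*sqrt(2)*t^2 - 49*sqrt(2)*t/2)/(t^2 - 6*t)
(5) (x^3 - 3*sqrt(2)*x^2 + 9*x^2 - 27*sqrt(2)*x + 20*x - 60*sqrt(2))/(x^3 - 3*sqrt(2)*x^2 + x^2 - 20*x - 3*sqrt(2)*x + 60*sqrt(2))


(1) = (w + 6)/w
(2) = (h^2 - h - 42)/(h - 2)
(3) = (u^2 + 9*u + 18)/(u + 7)
(4) = (2*t^2 + t*(-7 + 14*sqrt(2)) - 49*sqrt(2))/(2*t - 12)
(5) = (x + 4)/(x - 4)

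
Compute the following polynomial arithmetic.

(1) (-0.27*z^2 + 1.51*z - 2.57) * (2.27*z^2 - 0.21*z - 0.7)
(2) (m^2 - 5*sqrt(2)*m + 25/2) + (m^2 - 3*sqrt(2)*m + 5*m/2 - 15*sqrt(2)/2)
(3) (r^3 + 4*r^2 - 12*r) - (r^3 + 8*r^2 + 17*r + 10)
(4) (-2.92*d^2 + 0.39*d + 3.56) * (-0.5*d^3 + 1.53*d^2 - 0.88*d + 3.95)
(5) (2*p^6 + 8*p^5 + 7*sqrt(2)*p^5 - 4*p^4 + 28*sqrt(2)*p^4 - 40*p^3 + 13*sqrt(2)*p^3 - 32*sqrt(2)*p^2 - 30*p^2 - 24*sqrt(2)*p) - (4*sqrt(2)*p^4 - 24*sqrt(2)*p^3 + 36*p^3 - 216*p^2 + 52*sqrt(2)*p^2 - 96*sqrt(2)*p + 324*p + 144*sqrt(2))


(1) = -0.6129*z^4 + 3.4844*z^3 - 5.962*z^2 - 0.5173*z + 1.799
(2) = 2*m^2 - 8*sqrt(2)*m + 5*m/2 - 15*sqrt(2)/2 + 25/2
(3) = -4*r^2 - 29*r - 10
(4) = 1.46*d^5 - 4.6626*d^4 + 1.3863*d^3 - 6.4304*d^2 - 1.5923*d + 14.062
(5) = 2*p^6 + 8*p^5 + 7*sqrt(2)*p^5 - 4*p^4 + 24*sqrt(2)*p^4 - 76*p^3 + 37*sqrt(2)*p^3 - 84*sqrt(2)*p^2 + 186*p^2 - 324*p + 72*sqrt(2)*p - 144*sqrt(2)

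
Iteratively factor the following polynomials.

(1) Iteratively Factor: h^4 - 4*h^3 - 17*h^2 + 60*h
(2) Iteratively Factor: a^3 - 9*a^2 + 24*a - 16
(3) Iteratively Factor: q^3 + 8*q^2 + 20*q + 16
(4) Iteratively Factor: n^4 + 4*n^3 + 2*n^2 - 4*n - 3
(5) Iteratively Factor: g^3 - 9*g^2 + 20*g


(1) = (h - 3)*(h^3 - h^2 - 20*h) = (h - 3)*(h + 4)*(h^2 - 5*h) = h*(h - 3)*(h + 4)*(h - 5)
(2) = (a - 4)*(a^2 - 5*a + 4) = (a - 4)*(a - 1)*(a - 4)
(3) = (q + 4)*(q^2 + 4*q + 4) = (q + 2)*(q + 4)*(q + 2)
(4) = (n + 1)*(n^3 + 3*n^2 - n - 3) = (n + 1)^2*(n^2 + 2*n - 3) = (n - 1)*(n + 1)^2*(n + 3)
(5) = (g)*(g^2 - 9*g + 20) = g*(g - 4)*(g - 5)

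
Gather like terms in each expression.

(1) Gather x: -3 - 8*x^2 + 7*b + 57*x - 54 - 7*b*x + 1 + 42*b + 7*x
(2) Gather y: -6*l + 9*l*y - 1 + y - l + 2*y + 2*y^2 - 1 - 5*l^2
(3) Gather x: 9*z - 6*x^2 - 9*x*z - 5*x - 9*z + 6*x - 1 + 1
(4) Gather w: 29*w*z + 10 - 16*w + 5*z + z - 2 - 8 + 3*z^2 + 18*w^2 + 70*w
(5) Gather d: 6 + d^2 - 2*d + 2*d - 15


(1) = 49*b - 8*x^2 + x*(64 - 7*b) - 56
(2) = -5*l^2 - 7*l + 2*y^2 + y*(9*l + 3) - 2
(3) = -6*x^2 + x*(1 - 9*z)
(4) = 18*w^2 + w*(29*z + 54) + 3*z^2 + 6*z
(5) = d^2 - 9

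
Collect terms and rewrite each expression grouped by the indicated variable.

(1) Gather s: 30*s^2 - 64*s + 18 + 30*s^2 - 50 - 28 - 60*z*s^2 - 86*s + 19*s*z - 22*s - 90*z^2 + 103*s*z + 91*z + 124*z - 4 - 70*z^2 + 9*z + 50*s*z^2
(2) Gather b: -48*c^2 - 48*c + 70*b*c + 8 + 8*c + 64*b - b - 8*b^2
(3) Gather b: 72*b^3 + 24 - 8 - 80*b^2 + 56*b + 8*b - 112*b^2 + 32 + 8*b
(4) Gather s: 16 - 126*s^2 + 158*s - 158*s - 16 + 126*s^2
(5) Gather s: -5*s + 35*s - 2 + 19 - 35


(1) = s^2*(60 - 60*z) + s*(50*z^2 + 122*z - 172) - 160*z^2 + 224*z - 64
(2) = -8*b^2 + b*(70*c + 63) - 48*c^2 - 40*c + 8
(3) = 72*b^3 - 192*b^2 + 72*b + 48
(4) = 0
(5) = 30*s - 18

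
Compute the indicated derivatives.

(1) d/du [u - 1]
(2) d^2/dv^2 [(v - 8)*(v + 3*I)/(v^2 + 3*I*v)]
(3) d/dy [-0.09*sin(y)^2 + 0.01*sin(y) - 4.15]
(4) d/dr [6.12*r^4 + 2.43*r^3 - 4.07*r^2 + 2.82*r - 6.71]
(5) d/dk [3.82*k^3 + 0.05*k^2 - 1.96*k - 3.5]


(1) = 1
(2) = -16/v^3
(3) = (0.01 - 0.18*sin(y))*cos(y)
(4) = 24.48*r^3 + 7.29*r^2 - 8.14*r + 2.82
(5) = 11.46*k^2 + 0.1*k - 1.96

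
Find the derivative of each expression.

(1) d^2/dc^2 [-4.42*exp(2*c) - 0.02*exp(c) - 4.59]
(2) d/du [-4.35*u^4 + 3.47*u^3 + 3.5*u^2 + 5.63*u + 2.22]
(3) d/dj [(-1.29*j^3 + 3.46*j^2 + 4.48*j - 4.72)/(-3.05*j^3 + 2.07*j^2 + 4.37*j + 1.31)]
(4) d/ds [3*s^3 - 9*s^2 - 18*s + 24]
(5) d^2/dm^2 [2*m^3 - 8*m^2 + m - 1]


(1) = (-17.68*exp(c) - 0.02)*exp(c)
(2) = -17.4*u^3 + 10.41*u^2 + 7.0*u + 5.63
(3) = (7.8827*j^4 + 16.0534*j^3 - 42.4111*j^2 + 28.606*j + 26.4952)/(9.3025*j^6 - 12.627*j^5 - 22.3721*j^4 + 10.1008*j^3 + 24.5203*j^2 + 11.4494*j + 1.7161)
(4) = 9*s^2 - 18*s - 18
(5) = 12*m - 16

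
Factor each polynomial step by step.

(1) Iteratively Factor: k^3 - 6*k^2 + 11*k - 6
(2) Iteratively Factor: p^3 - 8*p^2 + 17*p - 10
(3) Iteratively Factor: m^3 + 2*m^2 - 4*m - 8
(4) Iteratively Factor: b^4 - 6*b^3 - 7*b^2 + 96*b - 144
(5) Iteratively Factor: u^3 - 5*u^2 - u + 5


(1) = (k - 2)*(k^2 - 4*k + 3) = (k - 3)*(k - 2)*(k - 1)
(2) = (p - 2)*(p^2 - 6*p + 5) = (p - 5)*(p - 2)*(p - 1)
(3) = (m - 2)*(m^2 + 4*m + 4) = (m - 2)*(m + 2)*(m + 2)
(4) = (b - 3)*(b^3 - 3*b^2 - 16*b + 48) = (b - 4)*(b - 3)*(b^2 + b - 12) = (b - 4)*(b - 3)^2*(b + 4)
(5) = (u - 5)*(u^2 - 1) = (u - 5)*(u + 1)*(u - 1)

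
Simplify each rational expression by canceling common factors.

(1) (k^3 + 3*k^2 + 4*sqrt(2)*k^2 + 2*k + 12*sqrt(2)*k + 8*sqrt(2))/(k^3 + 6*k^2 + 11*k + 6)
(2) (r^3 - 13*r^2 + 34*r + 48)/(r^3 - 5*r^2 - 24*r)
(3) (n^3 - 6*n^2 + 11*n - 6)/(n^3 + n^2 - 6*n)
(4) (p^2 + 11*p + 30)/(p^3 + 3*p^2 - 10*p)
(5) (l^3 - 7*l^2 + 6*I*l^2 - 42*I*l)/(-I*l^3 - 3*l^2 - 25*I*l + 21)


(1) = (k + 4*sqrt(2))/(k + 3)
(2) = (r^2 - 5*r - 6)/(r^2 + 3*r)
(3) = (n^2 - 4*n + 3)/(n^2 + 3*n)
(4) = (p + 6)/(p^2 - 2*p)
(5) = (I*l^3 + l^2*(-6 - 7*I) + 42*l)/(l^3 - 3*I*l^2 + 25*l + 21*I)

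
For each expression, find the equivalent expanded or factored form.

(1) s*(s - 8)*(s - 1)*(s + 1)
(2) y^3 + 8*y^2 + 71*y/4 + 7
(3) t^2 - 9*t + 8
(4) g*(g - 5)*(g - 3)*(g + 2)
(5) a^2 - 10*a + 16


(1) = s^4 - 8*s^3 - s^2 + 8*s
(2) = (y + 1/2)*(y + 7/2)*(y + 4)
(3) = (t - 8)*(t - 1)
(4) = g^4 - 6*g^3 - g^2 + 30*g
(5) = (a - 8)*(a - 2)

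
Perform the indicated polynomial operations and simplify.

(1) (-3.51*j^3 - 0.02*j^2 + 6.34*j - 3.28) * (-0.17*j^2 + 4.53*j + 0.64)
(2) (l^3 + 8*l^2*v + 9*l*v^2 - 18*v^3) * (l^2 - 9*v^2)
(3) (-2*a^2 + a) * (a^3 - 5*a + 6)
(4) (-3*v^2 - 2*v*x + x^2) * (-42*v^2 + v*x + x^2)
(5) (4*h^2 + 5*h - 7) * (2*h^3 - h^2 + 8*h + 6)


(1) = 0.5967*j^5 - 15.8969*j^4 - 3.4148*j^3 + 29.265*j^2 - 10.8008*j - 2.0992
(2) = l^5 + 8*l^4*v - 90*l^2*v^3 - 81*l*v^4 + 162*v^5
(3) = -2*a^5 + a^4 + 10*a^3 - 17*a^2 + 6*a
(4) = 126*v^4 + 81*v^3*x - 47*v^2*x^2 - v*x^3 + x^4
(5) = 8*h^5 + 6*h^4 + 13*h^3 + 71*h^2 - 26*h - 42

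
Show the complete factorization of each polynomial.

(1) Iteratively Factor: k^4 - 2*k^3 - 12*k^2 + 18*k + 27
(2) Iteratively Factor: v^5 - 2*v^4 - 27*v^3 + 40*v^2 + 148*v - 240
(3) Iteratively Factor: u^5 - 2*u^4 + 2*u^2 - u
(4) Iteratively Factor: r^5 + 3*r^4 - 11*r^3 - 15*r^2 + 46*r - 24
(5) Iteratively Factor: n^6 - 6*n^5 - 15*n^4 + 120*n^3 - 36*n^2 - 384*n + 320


(1) = (k + 1)*(k^3 - 3*k^2 - 9*k + 27) = (k - 3)*(k + 1)*(k^2 - 9) = (k - 3)^2*(k + 1)*(k + 3)
(2) = (v + 3)*(v^4 - 5*v^3 - 12*v^2 + 76*v - 80) = (v - 5)*(v + 3)*(v^3 - 12*v + 16) = (v - 5)*(v - 2)*(v + 3)*(v^2 + 2*v - 8) = (v - 5)*(v - 2)^2*(v + 3)*(v + 4)
(3) = (u + 1)*(u^4 - 3*u^3 + 3*u^2 - u) = (u - 1)*(u + 1)*(u^3 - 2*u^2 + u) = (u - 1)^2*(u + 1)*(u^2 - u) = (u - 1)^3*(u + 1)*(u)
(4) = (r - 1)*(r^4 + 4*r^3 - 7*r^2 - 22*r + 24) = (r - 1)*(r + 4)*(r^3 - 7*r + 6) = (r - 2)*(r - 1)*(r + 4)*(r^2 + 2*r - 3) = (r - 2)*(r - 1)^2*(r + 4)*(r + 3)
(5) = (n + 2)*(n^5 - 8*n^4 + n^3 + 118*n^2 - 272*n + 160) = (n - 1)*(n + 2)*(n^4 - 7*n^3 - 6*n^2 + 112*n - 160) = (n - 4)*(n - 1)*(n + 2)*(n^3 - 3*n^2 - 18*n + 40) = (n - 4)*(n - 1)*(n + 2)*(n + 4)*(n^2 - 7*n + 10) = (n - 4)*(n - 2)*(n - 1)*(n + 2)*(n + 4)*(n - 5)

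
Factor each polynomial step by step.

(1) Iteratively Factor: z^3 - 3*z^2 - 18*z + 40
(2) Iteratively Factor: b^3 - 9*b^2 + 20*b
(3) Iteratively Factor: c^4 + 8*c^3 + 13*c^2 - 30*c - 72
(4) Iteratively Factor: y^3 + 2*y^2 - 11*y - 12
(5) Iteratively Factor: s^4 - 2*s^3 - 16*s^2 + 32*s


(1) = (z - 5)*(z^2 + 2*z - 8) = (z - 5)*(z + 4)*(z - 2)
(2) = (b)*(b^2 - 9*b + 20) = b*(b - 5)*(b - 4)
(3) = (c - 2)*(c^3 + 10*c^2 + 33*c + 36) = (c - 2)*(c + 3)*(c^2 + 7*c + 12) = (c - 2)*(c + 3)*(c + 4)*(c + 3)
(4) = (y + 4)*(y^2 - 2*y - 3) = (y + 1)*(y + 4)*(y - 3)
(5) = (s + 4)*(s^3 - 6*s^2 + 8*s) = s*(s + 4)*(s^2 - 6*s + 8) = s*(s - 2)*(s + 4)*(s - 4)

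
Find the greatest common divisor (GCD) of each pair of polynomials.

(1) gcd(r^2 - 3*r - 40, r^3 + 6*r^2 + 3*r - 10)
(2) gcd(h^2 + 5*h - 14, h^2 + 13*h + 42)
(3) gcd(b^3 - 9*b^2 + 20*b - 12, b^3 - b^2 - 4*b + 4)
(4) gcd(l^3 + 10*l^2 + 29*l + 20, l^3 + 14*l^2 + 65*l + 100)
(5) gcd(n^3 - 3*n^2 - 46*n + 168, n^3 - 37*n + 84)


(1) = r + 5
(2) = gcd((h - 2)*(h + 7), (h + 6)*(h + 7)) = h + 7
(3) = b^2 - 3*b + 2
(4) = gcd((l + 1)*(l + 4)*(l + 5), (l + 4)*(l + 5)^2) = l^2 + 9*l + 20
(5) = gcd((n - 6)*(n - 4)*(n + 7), (n - 4)*(n - 3)*(n + 7)) = n^2 + 3*n - 28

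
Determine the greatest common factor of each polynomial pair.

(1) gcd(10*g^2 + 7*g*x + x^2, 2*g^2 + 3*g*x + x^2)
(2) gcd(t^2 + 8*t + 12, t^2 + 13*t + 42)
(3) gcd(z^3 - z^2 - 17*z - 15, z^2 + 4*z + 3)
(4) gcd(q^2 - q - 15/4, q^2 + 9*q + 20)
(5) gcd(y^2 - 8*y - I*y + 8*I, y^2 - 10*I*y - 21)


(1) = gcd((2*g + x)*(5*g + x), (g + x)*(2*g + x)) = 2*g + x
(2) = t + 6
(3) = gcd((z - 5)*(z + 1)*(z + 3), (z + 1)*(z + 3)) = z^2 + 4*z + 3
(4) = gcd((q - 5/2)*(q + 3/2), (q + 4)*(q + 5)) = 1
(5) = gcd((y - 8)*(y - I), (y - 7*I)*(y - 3*I)) = 1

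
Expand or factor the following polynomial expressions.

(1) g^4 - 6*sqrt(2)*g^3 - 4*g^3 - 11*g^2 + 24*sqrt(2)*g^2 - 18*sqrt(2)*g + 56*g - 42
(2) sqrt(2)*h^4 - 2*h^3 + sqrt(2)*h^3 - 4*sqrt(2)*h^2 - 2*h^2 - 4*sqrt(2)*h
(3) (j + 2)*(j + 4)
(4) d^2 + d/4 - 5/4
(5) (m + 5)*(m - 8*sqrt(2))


(1) = (g - 3)*(g - 1)*(g - 7*sqrt(2))*(g + sqrt(2))
(2) = h*(h - 2*sqrt(2))*(h + sqrt(2))*(sqrt(2)*h + sqrt(2))
(3) = j^2 + 6*j + 8
(4) = (d - 1)*(d + 5/4)
(5) = m^2 - 8*sqrt(2)*m + 5*m - 40*sqrt(2)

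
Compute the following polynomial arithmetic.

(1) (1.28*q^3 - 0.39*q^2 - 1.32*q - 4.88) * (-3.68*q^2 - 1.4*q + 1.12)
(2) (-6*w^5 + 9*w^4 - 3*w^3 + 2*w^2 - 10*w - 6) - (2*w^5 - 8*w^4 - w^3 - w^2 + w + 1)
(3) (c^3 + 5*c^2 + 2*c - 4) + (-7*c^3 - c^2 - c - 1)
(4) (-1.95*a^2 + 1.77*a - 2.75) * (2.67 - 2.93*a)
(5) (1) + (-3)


(1) = -4.7104*q^5 - 0.3568*q^4 + 6.8372*q^3 + 19.3696*q^2 + 5.3536*q - 5.4656
(2) = -8*w^5 + 17*w^4 - 2*w^3 + 3*w^2 - 11*w - 7
(3) = -6*c^3 + 4*c^2 + c - 5
(4) = 5.7135*a^3 - 10.3926*a^2 + 12.7834*a - 7.3425
(5) = -2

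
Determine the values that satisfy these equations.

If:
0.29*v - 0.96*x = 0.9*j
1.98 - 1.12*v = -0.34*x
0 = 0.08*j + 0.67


Then:
j = -8.38
v = 4.57
x = 9.23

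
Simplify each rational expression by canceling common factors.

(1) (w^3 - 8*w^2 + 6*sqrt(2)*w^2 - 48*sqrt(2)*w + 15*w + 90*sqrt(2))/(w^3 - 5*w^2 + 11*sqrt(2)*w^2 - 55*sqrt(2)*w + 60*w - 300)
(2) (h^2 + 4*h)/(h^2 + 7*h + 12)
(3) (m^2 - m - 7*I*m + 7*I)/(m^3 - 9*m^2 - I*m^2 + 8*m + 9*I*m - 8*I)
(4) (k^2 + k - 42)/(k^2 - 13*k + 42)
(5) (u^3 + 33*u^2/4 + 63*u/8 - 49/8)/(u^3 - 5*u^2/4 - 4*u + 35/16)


(1) = (w - 3)/(w + 5*sqrt(2))
(2) = h/(h + 3)
(3) = (m - 7*I)/(m^2 + m*(-8 - I) + 8*I)
(4) = (k + 7)/(k - 7)
(5) = (2*u + 14)/(2*u - 5)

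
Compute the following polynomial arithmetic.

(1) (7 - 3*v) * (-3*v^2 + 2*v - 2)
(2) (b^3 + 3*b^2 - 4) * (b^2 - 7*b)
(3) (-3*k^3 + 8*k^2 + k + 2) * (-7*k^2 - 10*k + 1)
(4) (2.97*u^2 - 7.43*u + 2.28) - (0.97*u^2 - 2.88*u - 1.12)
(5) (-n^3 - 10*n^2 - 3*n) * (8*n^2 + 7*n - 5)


(1) = 9*v^3 - 27*v^2 + 20*v - 14
(2) = b^5 - 4*b^4 - 21*b^3 - 4*b^2 + 28*b
(3) = 21*k^5 - 26*k^4 - 90*k^3 - 16*k^2 - 19*k + 2
(4) = 2.0*u^2 - 4.55*u + 3.4
(5) = -8*n^5 - 87*n^4 - 89*n^3 + 29*n^2 + 15*n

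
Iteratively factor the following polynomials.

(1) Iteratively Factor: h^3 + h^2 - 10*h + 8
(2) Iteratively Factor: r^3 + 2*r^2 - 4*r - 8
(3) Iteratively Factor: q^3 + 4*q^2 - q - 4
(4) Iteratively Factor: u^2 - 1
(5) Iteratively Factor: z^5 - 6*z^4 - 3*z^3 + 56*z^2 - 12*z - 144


(1) = (h - 1)*(h^2 + 2*h - 8) = (h - 2)*(h - 1)*(h + 4)
(2) = (r + 2)*(r^2 - 4) = (r + 2)^2*(r - 2)
(3) = (q - 1)*(q^2 + 5*q + 4) = (q - 1)*(q + 4)*(q + 1)
(4) = (u + 1)*(u - 1)
(5) = (z - 4)*(z^4 - 2*z^3 - 11*z^2 + 12*z + 36) = (z - 4)*(z - 3)*(z^3 + z^2 - 8*z - 12) = (z - 4)*(z - 3)^2*(z^2 + 4*z + 4) = (z - 4)*(z - 3)^2*(z + 2)*(z + 2)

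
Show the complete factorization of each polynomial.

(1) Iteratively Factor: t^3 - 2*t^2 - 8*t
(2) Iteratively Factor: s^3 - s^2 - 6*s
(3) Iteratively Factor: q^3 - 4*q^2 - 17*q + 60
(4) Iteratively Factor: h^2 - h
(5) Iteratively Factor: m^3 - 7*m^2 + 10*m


(1) = (t)*(t^2 - 2*t - 8) = t*(t + 2)*(t - 4)
(2) = (s)*(s^2 - s - 6) = s*(s - 3)*(s + 2)
(3) = (q - 5)*(q^2 + q - 12) = (q - 5)*(q - 3)*(q + 4)
(4) = (h)*(h - 1)
(5) = (m - 5)*(m^2 - 2*m) = (m - 5)*(m - 2)*(m)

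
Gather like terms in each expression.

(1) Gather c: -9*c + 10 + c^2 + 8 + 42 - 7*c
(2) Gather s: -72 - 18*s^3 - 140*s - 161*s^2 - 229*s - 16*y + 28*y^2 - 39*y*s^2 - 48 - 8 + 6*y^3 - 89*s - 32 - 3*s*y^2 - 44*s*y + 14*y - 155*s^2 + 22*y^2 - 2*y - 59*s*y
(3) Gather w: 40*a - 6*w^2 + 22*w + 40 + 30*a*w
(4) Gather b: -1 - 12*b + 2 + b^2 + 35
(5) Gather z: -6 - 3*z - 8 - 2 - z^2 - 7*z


(1) = c^2 - 16*c + 60
(2) = -18*s^3 + s^2*(-39*y - 316) + s*(-3*y^2 - 103*y - 458) + 6*y^3 + 50*y^2 - 4*y - 160
(3) = 40*a - 6*w^2 + w*(30*a + 22) + 40
(4) = b^2 - 12*b + 36
(5) = -z^2 - 10*z - 16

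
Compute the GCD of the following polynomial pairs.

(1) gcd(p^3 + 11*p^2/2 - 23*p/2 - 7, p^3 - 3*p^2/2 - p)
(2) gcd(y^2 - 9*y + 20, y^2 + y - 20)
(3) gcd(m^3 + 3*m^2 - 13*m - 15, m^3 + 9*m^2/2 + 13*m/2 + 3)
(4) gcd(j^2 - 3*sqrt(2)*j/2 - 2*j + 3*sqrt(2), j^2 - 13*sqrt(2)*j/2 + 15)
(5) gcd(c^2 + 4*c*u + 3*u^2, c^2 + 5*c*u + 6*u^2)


(1) = gcd((p - 2)*(p + 1/2)*(p + 7), p*(p - 2)*(p + 1/2)) = p^2 - 3*p/2 - 1
(2) = y - 4
(3) = gcd((m - 3)*(m + 1)*(m + 5), (m + 1)*(m + 3/2)*(m + 2)) = m + 1
(4) = gcd((j - 2)*(j - 3*sqrt(2)/2), (j - 5*sqrt(2))*(j - 3*sqrt(2)/2)) = j - 3*sqrt(2)/2
(5) = c + 3*u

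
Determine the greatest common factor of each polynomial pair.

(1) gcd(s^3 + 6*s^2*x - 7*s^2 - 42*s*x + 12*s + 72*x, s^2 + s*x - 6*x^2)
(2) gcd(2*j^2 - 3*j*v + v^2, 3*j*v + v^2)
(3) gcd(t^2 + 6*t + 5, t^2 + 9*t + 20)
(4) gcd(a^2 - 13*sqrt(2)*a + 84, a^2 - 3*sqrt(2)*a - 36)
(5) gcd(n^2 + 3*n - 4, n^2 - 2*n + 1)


(1) = 1
(2) = gcd((-2*j + v)*(-j + v), v*(3*j + v)) = 1
(3) = t + 5
(4) = a - 6*sqrt(2)
(5) = gcd((n - 1)*(n + 4), (n - 1)^2) = n - 1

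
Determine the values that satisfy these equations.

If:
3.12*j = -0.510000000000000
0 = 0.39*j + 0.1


Then:
No Solution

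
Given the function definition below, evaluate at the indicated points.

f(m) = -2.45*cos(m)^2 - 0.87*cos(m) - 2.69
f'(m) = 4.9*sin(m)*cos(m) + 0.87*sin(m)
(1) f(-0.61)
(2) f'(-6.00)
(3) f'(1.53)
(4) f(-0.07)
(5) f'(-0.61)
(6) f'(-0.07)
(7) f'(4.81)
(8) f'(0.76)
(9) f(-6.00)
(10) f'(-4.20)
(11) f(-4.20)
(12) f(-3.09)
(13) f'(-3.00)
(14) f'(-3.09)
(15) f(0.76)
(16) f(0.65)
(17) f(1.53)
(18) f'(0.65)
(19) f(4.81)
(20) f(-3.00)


(1) = -5.05
(2) = 1.56
(3) = 1.07
(4) = -6.00
(5) = -2.80
(6) = -0.40
(7) = -1.34
(8) = 3.05
(9) = -5.78
(10) = -1.34
(11) = -2.85
(12) = -4.26
(13) = 0.56
(14) = 0.21
(15) = -4.61
(16) = -4.94
(17) = -2.73
(18) = 2.89
(19) = -2.80
(20) = -4.23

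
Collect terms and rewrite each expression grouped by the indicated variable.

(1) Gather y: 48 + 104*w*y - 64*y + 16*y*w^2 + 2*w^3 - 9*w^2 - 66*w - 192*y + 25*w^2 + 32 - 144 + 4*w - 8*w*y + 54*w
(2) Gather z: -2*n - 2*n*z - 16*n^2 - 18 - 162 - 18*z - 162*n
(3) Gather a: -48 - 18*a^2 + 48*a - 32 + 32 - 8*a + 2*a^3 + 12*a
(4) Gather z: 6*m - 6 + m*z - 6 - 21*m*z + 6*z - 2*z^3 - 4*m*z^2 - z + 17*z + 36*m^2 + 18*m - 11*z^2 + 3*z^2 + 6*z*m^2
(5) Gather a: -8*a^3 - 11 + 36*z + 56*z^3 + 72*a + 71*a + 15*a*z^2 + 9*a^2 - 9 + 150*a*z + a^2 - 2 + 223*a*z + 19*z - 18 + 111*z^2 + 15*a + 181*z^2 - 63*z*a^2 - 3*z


(1) = 2*w^3 + 16*w^2 - 8*w + y*(16*w^2 + 96*w - 256) - 64
(2) = -16*n^2 - 164*n + z*(-2*n - 18) - 180
(3) = 2*a^3 - 18*a^2 + 52*a - 48
(4) = 36*m^2 + 24*m - 2*z^3 + z^2*(-4*m - 8) + z*(6*m^2 - 20*m + 22) - 12
(5) = -8*a^3 + a^2*(10 - 63*z) + a*(15*z^2 + 373*z + 158) + 56*z^3 + 292*z^2 + 52*z - 40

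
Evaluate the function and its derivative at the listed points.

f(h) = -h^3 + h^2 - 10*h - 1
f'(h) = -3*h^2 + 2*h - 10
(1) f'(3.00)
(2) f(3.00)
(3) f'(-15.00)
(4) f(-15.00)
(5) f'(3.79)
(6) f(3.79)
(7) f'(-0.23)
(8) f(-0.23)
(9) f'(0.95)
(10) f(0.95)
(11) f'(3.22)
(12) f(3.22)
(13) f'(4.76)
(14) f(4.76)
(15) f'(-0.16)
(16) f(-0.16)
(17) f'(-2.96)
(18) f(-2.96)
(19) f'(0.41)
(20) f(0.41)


(1) = -31.00
(2) = -49.00
(3) = -715.00
(4) = 3749.00
(5) = -45.51
(6) = -78.98
(7) = -10.62
(8) = 1.37
(9) = -10.81
(10) = -10.45
(11) = -34.67
(12) = -56.22
(13) = -68.45
(14) = -133.79
(15) = -10.40
(16) = 0.63
(17) = -42.20
(18) = 63.30
(19) = -9.68
(20) = -5.00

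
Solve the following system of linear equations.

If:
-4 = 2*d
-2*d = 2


Then:
No Solution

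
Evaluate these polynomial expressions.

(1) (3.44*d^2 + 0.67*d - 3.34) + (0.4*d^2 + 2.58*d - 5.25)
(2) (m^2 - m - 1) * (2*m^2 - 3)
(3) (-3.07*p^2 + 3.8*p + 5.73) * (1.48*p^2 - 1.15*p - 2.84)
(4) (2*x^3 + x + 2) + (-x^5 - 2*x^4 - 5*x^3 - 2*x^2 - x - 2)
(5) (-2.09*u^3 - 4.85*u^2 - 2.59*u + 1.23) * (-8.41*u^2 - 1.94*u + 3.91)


(1) = 3.84*d^2 + 3.25*d - 8.59
(2) = 2*m^4 - 2*m^3 - 5*m^2 + 3*m + 3
(3) = -4.5436*p^4 + 9.1545*p^3 + 12.8292*p^2 - 17.3815*p - 16.2732
(4) = -x^5 - 2*x^4 - 3*x^3 - 2*x^2
(5) = 17.5769*u^5 + 44.8431*u^4 + 23.019*u^3 - 24.2832*u^2 - 12.5131*u + 4.8093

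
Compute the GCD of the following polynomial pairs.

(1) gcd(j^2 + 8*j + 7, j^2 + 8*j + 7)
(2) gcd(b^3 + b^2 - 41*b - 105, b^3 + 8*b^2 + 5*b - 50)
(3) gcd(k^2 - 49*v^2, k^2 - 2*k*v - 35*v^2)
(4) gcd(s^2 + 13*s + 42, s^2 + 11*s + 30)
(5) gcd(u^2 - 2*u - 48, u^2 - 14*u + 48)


(1) = j^2 + 8*j + 7
(2) = gcd((b - 7)*(b + 3)*(b + 5), (b - 2)*(b + 5)^2) = b + 5
(3) = gcd((k - 7*v)*(k + 7*v), (k - 7*v)*(k + 5*v)) = -k + 7*v
(4) = gcd((s + 6)*(s + 7), (s + 5)*(s + 6)) = s + 6
(5) = u - 8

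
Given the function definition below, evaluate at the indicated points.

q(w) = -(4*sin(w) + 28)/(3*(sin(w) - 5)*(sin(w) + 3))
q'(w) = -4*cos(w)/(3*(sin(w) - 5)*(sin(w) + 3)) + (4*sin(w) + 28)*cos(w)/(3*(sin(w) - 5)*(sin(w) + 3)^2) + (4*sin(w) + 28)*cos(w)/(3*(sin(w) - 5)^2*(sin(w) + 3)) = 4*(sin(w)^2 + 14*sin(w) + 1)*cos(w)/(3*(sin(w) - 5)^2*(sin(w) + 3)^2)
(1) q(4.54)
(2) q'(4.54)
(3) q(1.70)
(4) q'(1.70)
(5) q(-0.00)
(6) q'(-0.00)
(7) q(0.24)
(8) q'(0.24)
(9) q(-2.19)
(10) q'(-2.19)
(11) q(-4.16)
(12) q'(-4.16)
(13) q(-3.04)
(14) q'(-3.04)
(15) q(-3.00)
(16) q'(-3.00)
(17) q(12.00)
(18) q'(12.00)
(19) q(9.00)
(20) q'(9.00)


(1) = 0.67
(2) = 0.02
(3) = 0.67
(4) = -0.01
(5) = 0.62
(6) = 0.01
(7) = 0.63
(8) = 0.02
(9) = 0.65
(10) = 0.05
(11) = 0.66
(12) = -0.04
(13) = 0.62
(14) = 0.00
(15) = 0.62
(16) = 0.01
(17) = 0.63
(18) = -0.04
(19) = 0.63
(20) = -0.03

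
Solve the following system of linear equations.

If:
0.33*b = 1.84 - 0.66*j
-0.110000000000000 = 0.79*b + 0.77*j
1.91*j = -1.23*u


Then:
b = -5.57
j = 5.57
u = -8.66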